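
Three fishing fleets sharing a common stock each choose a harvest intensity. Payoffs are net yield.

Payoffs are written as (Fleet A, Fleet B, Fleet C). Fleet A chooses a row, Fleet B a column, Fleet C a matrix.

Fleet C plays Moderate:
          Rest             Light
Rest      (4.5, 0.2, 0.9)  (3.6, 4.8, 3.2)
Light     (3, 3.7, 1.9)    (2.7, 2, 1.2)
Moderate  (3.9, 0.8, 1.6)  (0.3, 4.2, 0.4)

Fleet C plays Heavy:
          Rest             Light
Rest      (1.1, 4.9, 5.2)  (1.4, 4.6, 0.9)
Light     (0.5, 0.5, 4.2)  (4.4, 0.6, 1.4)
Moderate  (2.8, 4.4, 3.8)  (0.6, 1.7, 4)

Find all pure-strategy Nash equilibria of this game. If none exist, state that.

Fleet A against (Rest, Moderate): payoffs 4.5, 3, 3.9 → best response Rest.
Fleet A against (Rest, Heavy): payoffs 1.1, 0.5, 2.8 → best response Moderate.
Fleet A against (Light, Moderate): payoffs 3.6, 2.7, 0.3 → best response Rest.
Fleet A against (Light, Heavy): payoffs 1.4, 4.4, 0.6 → best response Light.
Fleet B against (Rest, Moderate): payoffs 0.2, 4.8 → best response Light.
Fleet B against (Rest, Heavy): payoffs 4.9, 4.6 → best response Rest.
Fleet B against (Light, Moderate): payoffs 3.7, 2 → best response Rest.
Fleet B against (Light, Heavy): payoffs 0.5, 0.6 → best response Light.
Fleet B against (Moderate, Moderate): payoffs 0.8, 4.2 → best response Light.
Fleet B against (Moderate, Heavy): payoffs 4.4, 1.7 → best response Rest.
Fleet C against (Rest, Rest): payoffs 0.9, 5.2 → best response Heavy.
Fleet C against (Rest, Light): payoffs 3.2, 0.9 → best response Moderate.
Fleet C against (Light, Rest): payoffs 1.9, 4.2 → best response Heavy.
Fleet C against (Light, Light): payoffs 1.2, 1.4 → best response Heavy.
Fleet C against (Moderate, Rest): payoffs 1.6, 3.8 → best response Heavy.
Fleet C against (Moderate, Light): payoffs 0.4, 4 → best response Heavy.
Mutual best responses: (Rest, Light, Moderate); (Light, Light, Heavy); (Moderate, Rest, Heavy).

The pure Nash equilibria are (Rest, Light, Moderate); (Light, Light, Heavy); (Moderate, Rest, Heavy).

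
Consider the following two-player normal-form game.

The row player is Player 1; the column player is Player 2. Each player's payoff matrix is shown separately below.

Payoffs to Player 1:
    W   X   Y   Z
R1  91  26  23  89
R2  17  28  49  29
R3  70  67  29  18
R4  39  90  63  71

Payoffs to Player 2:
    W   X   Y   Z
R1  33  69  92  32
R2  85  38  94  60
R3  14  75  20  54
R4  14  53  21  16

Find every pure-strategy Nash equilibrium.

For each strategy profile, look for a profitable unilateral deviation.
(R1, W): Player 2 can switch to X (33 → 69). Not NE.
(R1, X): Player 1 can switch to R2 (26 → 28). Not NE.
(R1, Y): Player 1 can switch to R2 (23 → 49). Not NE.
(R1, Z): Player 2 can switch to W (32 → 33). Not NE.
(R2, W): Player 1 can switch to R1 (17 → 91). Not NE.
(R2, X): Player 1 can switch to R3 (28 → 67). Not NE.
(R2, Y): Player 1 can switch to R4 (49 → 63). Not NE.
(R2, Z): Player 1 can switch to R1 (29 → 89). Not NE.
(R3, W): Player 1 can switch to R1 (70 → 91). Not NE.
(R3, X): Player 1 can switch to R4 (67 → 90). Not NE.
(R3, Y): Player 1 can switch to R2 (29 → 49). Not NE.
(R3, Z): Player 1 can switch to R1 (18 → 89). Not NE.
(R4, X): Player 1 gets 90, best alternative 67; Player 2 gets 53, best alternative 21. No profitable deviation — NE.
(The remaining 3 profiles each have a profitable deviation by the same check.)

(R4, X)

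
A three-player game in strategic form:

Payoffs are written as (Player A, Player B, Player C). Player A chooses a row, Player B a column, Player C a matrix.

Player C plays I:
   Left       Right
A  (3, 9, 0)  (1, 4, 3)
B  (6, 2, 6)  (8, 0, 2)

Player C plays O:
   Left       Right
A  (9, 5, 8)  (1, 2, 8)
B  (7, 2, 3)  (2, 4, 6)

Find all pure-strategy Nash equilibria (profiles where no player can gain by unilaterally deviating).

The pure Nash equilibria are (A, Left, O), (B, Left, I), (B, Right, O).

Player A against (Left, I): payoffs 3, 6 → best response B.
Player A against (Left, O): payoffs 9, 7 → best response A.
Player A against (Right, I): payoffs 1, 8 → best response B.
Player A against (Right, O): payoffs 1, 2 → best response B.
Player B against (A, I): payoffs 9, 4 → best response Left.
Player B against (A, O): payoffs 5, 2 → best response Left.
Player B against (B, I): payoffs 2, 0 → best response Left.
Player B against (B, O): payoffs 2, 4 → best response Right.
Player C against (A, Left): payoffs 0, 8 → best response O.
Player C against (A, Right): payoffs 3, 8 → best response O.
Player C against (B, Left): payoffs 6, 3 → best response I.
Player C against (B, Right): payoffs 2, 6 → best response O.
Mutual best responses: (A, Left, O); (B, Left, I); (B, Right, O).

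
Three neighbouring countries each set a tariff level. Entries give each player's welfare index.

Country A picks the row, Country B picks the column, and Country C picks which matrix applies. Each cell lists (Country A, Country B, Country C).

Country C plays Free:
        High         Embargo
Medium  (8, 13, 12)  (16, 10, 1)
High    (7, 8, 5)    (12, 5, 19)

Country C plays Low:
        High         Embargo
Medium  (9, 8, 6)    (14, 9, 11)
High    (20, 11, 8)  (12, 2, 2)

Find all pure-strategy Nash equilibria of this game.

The pure Nash equilibria are (Medium, High, Free) and (Medium, Embargo, Low) and (High, High, Low).

Country A against (High, Free): payoffs 8, 7 → best response Medium.
Country A against (High, Low): payoffs 9, 20 → best response High.
Country A against (Embargo, Free): payoffs 16, 12 → best response Medium.
Country A against (Embargo, Low): payoffs 14, 12 → best response Medium.
Country B against (Medium, Free): payoffs 13, 10 → best response High.
Country B against (Medium, Low): payoffs 8, 9 → best response Embargo.
Country B against (High, Free): payoffs 8, 5 → best response High.
Country B against (High, Low): payoffs 11, 2 → best response High.
Country C against (Medium, High): payoffs 12, 6 → best response Free.
Country C against (Medium, Embargo): payoffs 1, 11 → best response Low.
Country C against (High, High): payoffs 5, 8 → best response Low.
Country C against (High, Embargo): payoffs 19, 2 → best response Free.
Mutual best responses: (Medium, High, Free); (Medium, Embargo, Low); (High, High, Low).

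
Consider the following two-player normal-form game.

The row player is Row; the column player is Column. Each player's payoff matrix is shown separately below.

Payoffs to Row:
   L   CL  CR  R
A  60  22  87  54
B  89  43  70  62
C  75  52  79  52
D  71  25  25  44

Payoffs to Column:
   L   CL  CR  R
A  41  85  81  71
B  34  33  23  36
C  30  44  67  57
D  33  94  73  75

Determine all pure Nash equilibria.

Row against L: payoffs 60, 89, 75, 71 → best response B.
Row against CL: payoffs 22, 43, 52, 25 → best response C.
Row against CR: payoffs 87, 70, 79, 25 → best response A.
Row against R: payoffs 54, 62, 52, 44 → best response B.
Column against A: payoffs 41, 85, 81, 71 → best response CL.
Column against B: payoffs 34, 33, 23, 36 → best response R.
Column against C: payoffs 30, 44, 67, 57 → best response CR.
Column against D: payoffs 33, 94, 73, 75 → best response CL.
Mutual best responses: (B, R).

(B, R)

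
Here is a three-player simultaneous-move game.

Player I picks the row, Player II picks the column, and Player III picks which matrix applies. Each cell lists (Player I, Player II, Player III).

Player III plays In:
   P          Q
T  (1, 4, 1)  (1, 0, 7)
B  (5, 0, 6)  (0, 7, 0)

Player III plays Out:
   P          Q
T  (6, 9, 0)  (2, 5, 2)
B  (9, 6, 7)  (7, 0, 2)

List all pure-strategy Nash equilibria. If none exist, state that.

Player I against (P, In): payoffs 1, 5 → best response B.
Player I against (P, Out): payoffs 6, 9 → best response B.
Player I against (Q, In): payoffs 1, 0 → best response T.
Player I against (Q, Out): payoffs 2, 7 → best response B.
Player II against (T, In): payoffs 4, 0 → best response P.
Player II against (T, Out): payoffs 9, 5 → best response P.
Player II against (B, In): payoffs 0, 7 → best response Q.
Player II against (B, Out): payoffs 6, 0 → best response P.
Player III against (T, P): payoffs 1, 0 → best response In.
Player III against (T, Q): payoffs 7, 2 → best response In.
Player III against (B, P): payoffs 6, 7 → best response Out.
Player III against (B, Q): payoffs 0, 2 → best response Out.
Mutual best responses: (B, P, Out).

Pure NE: (B, P, Out)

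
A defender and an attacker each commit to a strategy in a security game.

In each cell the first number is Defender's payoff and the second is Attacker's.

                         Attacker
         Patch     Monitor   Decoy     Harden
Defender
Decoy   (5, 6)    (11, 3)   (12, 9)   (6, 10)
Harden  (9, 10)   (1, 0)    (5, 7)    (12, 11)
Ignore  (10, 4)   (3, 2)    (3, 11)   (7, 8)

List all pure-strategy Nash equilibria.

Defender against Patch: payoffs 5, 9, 10 → best response Ignore.
Defender against Monitor: payoffs 11, 1, 3 → best response Decoy.
Defender against Decoy: payoffs 12, 5, 3 → best response Decoy.
Defender against Harden: payoffs 6, 12, 7 → best response Harden.
Attacker against Decoy: payoffs 6, 3, 9, 10 → best response Harden.
Attacker against Harden: payoffs 10, 0, 7, 11 → best response Harden.
Attacker against Ignore: payoffs 4, 2, 11, 8 → best response Decoy.
Mutual best responses: (Harden, Harden).

The unique pure-strategy Nash equilibrium is (Harden, Harden).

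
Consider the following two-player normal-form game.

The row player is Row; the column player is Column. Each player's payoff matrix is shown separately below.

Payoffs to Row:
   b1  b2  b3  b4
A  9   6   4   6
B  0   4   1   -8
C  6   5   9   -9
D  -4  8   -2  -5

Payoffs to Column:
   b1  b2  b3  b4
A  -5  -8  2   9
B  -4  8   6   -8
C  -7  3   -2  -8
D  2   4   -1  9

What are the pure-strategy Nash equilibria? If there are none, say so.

For each player, find the best response to each opponent profile; mutual best responses are the pure NE.
Row against b1: payoffs 9, 0, 6, -4 → best response A.
Row against b2: payoffs 6, 4, 5, 8 → best response D.
Row against b3: payoffs 4, 1, 9, -2 → best response C.
Row against b4: payoffs 6, -8, -9, -5 → best response A.
Column against A: payoffs -5, -8, 2, 9 → best response b4.
Column against B: payoffs -4, 8, 6, -8 → best response b2.
Column against C: payoffs -7, 3, -2, -8 → best response b2.
Column against D: payoffs 2, 4, -1, 9 → best response b4.
Mutual best responses: (A, b4).

Pure NE: (A, b4)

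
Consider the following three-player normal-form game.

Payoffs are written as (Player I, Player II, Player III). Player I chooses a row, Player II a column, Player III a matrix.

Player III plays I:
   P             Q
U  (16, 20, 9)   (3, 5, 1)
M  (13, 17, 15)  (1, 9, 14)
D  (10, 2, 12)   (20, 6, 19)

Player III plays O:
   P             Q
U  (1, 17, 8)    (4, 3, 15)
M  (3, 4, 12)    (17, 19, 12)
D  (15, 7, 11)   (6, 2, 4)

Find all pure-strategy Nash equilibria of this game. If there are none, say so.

The pure Nash equilibria are (U, P, I); (D, Q, I).

(U, P, I): Player I gets 16, best alternative 13; Player II gets 20, best alternative 5; Player III gets 9, best alternative 8. No profitable deviation — NE.
(U, P, O): Player I can switch to M (1 → 3). Not NE.
(U, Q, I): Player I can switch to D (3 → 20). Not NE.
(U, Q, O): Player I can switch to M (4 → 17). Not NE.
(M, P, I): Player I can switch to U (13 → 16). Not NE.
(M, P, O): Player I can switch to D (3 → 15). Not NE.
(M, Q, I): Player I can switch to U (1 → 3). Not NE.
(M, Q, O): Player III can switch to I (12 → 14). Not NE.
(D, P, I): Player I can switch to U (10 → 16). Not NE.
(D, Q, I): Player I gets 20, best alternative 3; Player II gets 6, best alternative 2; Player III gets 19, best alternative 4. No profitable deviation — NE.
(The remaining 2 profiles each have a profitable deviation by the same check.)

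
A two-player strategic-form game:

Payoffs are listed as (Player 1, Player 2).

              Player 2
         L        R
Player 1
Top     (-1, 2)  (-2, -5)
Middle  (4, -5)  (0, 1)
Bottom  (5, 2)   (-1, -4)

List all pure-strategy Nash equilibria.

(Middle, R); (Bottom, L)

Player 1 against L: payoffs -1, 4, 5 → best response Bottom.
Player 1 against R: payoffs -2, 0, -1 → best response Middle.
Player 2 against Top: payoffs 2, -5 → best response L.
Player 2 against Middle: payoffs -5, 1 → best response R.
Player 2 against Bottom: payoffs 2, -4 → best response L.
Mutual best responses: (Middle, R); (Bottom, L).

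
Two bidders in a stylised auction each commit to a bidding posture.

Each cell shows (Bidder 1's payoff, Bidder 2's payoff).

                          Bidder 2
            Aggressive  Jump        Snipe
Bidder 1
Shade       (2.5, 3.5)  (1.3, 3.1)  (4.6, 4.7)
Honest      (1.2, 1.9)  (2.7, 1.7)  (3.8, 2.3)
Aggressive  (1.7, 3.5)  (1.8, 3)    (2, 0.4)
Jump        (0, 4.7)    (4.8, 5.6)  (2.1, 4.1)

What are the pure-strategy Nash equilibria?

(Shade, Snipe), (Jump, Jump)

(Shade, Aggressive): Bidder 2 can switch to Snipe (3.5 → 4.7). Not NE.
(Shade, Jump): Bidder 1 can switch to Honest (1.3 → 2.7). Not NE.
(Shade, Snipe): Bidder 1 gets 4.6, best alternative 3.8; Bidder 2 gets 4.7, best alternative 3.5. No profitable deviation — NE.
(Honest, Aggressive): Bidder 1 can switch to Shade (1.2 → 2.5). Not NE.
(Honest, Jump): Bidder 1 can switch to Jump (2.7 → 4.8). Not NE.
(Honest, Snipe): Bidder 1 can switch to Shade (3.8 → 4.6). Not NE.
(Aggressive, Aggressive): Bidder 1 can switch to Shade (1.7 → 2.5). Not NE.
(Aggressive, Jump): Bidder 1 can switch to Honest (1.8 → 2.7). Not NE.
(Aggressive, Snipe): Bidder 1 can switch to Shade (2 → 4.6). Not NE.
(Jump, Jump): Bidder 1 gets 4.8, best alternative 2.7; Bidder 2 gets 5.6, best alternative 4.7. No profitable deviation — NE.
(The remaining 2 profiles each have a profitable deviation by the same check.)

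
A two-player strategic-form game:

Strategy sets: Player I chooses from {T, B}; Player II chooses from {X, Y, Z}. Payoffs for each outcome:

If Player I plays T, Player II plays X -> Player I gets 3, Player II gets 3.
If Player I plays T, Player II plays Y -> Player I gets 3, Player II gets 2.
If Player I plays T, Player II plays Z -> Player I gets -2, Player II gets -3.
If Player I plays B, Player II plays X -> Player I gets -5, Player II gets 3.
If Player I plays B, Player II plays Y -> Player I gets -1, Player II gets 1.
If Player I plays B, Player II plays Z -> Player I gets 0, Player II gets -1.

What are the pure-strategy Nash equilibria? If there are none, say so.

Player I against X: payoffs 3, -5 → best response T.
Player I against Y: payoffs 3, -1 → best response T.
Player I against Z: payoffs -2, 0 → best response B.
Player II against T: payoffs 3, 2, -3 → best response X.
Player II against B: payoffs 3, 1, -1 → best response X.
Mutual best responses: (T, X).

Pure NE: (T, X)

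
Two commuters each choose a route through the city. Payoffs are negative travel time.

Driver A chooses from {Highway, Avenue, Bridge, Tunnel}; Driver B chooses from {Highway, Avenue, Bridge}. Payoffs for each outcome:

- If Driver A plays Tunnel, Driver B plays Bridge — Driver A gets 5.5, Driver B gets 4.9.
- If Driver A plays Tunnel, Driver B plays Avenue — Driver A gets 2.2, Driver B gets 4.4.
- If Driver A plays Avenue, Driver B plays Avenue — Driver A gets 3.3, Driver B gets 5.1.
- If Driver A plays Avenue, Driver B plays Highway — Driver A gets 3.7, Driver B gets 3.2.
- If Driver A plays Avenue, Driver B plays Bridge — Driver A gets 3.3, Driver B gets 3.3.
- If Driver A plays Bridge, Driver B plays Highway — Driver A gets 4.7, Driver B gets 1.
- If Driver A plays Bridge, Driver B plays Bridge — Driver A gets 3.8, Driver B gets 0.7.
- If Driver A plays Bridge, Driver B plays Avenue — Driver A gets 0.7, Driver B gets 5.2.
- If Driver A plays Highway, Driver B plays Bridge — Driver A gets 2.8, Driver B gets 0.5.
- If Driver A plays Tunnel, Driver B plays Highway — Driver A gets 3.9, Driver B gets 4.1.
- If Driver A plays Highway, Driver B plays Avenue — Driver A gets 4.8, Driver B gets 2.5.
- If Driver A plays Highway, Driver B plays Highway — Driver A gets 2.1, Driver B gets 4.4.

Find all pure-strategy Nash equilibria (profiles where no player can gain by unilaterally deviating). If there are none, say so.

The unique pure-strategy Nash equilibrium is (Tunnel, Bridge).

Check each profile: it is a Nash equilibrium iff no player can strictly gain by switching unilaterally.
(Highway, Highway): Driver A can switch to Avenue (2.1 → 3.7). Not NE.
(Highway, Avenue): Driver B can switch to Highway (2.5 → 4.4). Not NE.
(Highway, Bridge): Driver A can switch to Avenue (2.8 → 3.3). Not NE.
(Avenue, Highway): Driver A can switch to Bridge (3.7 → 4.7). Not NE.
(Avenue, Avenue): Driver A can switch to Highway (3.3 → 4.8). Not NE.
(Avenue, Bridge): Driver A can switch to Bridge (3.3 → 3.8). Not NE.
(Bridge, Highway): Driver B can switch to Avenue (1 → 5.2). Not NE.
(Bridge, Avenue): Driver A can switch to Highway (0.7 → 4.8). Not NE.
(Tunnel, Bridge): Driver A gets 5.5, best alternative 3.8; Driver B gets 4.9, best alternative 4.4. No profitable deviation — NE.
(The remaining 3 profiles each have a profitable deviation by the same check.)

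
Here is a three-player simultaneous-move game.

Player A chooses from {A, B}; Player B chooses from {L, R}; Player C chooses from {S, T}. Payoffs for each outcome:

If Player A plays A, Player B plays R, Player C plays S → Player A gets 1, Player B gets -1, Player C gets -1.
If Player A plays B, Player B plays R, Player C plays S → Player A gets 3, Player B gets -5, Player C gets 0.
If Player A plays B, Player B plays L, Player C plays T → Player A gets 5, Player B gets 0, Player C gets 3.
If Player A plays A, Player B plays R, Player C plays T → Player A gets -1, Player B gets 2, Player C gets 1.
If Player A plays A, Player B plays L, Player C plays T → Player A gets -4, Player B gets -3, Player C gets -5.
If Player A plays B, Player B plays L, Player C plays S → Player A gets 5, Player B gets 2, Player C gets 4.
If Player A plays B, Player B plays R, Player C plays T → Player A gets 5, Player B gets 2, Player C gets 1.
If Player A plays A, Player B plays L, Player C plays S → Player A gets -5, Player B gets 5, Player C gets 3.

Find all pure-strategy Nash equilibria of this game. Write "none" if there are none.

Pure-strategy Nash equilibria: (B, L, S), (B, R, T)

For each strategy profile, look for a profitable unilateral deviation.
(A, L, S): Player A can switch to B (-5 → 5). Not NE.
(A, L, T): Player A can switch to B (-4 → 5). Not NE.
(A, R, S): Player A can switch to B (1 → 3). Not NE.
(A, R, T): Player A can switch to B (-1 → 5). Not NE.
(B, L, S): Player A gets 5, best alternative -5; Player B gets 2, best alternative -5; Player C gets 4, best alternative 3. No profitable deviation — NE.
(B, L, T): Player B can switch to R (0 → 2). Not NE.
(B, R, S): Player B can switch to L (-5 → 2). Not NE.
(B, R, T): Player A gets 5, best alternative -1; Player B gets 2, best alternative 0; Player C gets 1, best alternative 0. No profitable deviation — NE.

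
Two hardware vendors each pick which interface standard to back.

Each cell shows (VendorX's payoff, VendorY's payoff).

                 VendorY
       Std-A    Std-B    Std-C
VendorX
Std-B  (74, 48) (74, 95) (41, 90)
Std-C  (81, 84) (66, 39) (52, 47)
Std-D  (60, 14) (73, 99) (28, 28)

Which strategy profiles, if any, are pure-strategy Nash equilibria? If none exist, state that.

Check each profile: it is a Nash equilibrium iff no player can strictly gain by switching unilaterally.
(Std-B, Std-A): VendorX can switch to Std-C (74 → 81). Not NE.
(Std-B, Std-B): VendorX gets 74, best alternative 73; VendorY gets 95, best alternative 90. No profitable deviation — NE.
(Std-B, Std-C): VendorX can switch to Std-C (41 → 52). Not NE.
(Std-C, Std-A): VendorX gets 81, best alternative 74; VendorY gets 84, best alternative 47. No profitable deviation — NE.
(Std-C, Std-B): VendorX can switch to Std-B (66 → 74). Not NE.
(Std-C, Std-C): VendorY can switch to Std-A (47 → 84). Not NE.
(Std-D, Std-A): VendorX can switch to Std-B (60 → 74). Not NE.
(Std-D, Std-B): VendorX can switch to Std-B (73 → 74). Not NE.
(Std-D, Std-C): VendorX can switch to Std-B (28 → 41). Not NE.

(Std-B, Std-B), (Std-C, Std-A)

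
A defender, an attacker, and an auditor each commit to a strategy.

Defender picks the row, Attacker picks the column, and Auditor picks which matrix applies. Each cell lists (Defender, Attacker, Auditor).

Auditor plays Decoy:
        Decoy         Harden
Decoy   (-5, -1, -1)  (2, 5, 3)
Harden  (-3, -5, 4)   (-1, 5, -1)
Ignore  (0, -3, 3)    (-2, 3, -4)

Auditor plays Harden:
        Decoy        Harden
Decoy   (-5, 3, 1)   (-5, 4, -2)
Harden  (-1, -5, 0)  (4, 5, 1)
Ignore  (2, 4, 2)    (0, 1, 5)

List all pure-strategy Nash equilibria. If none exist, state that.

For each strategy profile, look for a profitable unilateral deviation.
(Decoy, Decoy, Decoy): Defender can switch to Harden (-5 → -3). Not NE.
(Decoy, Decoy, Harden): Defender can switch to Harden (-5 → -1). Not NE.
(Decoy, Harden, Decoy): Defender gets 2, best alternative -1; Attacker gets 5, best alternative -1; Auditor gets 3, best alternative -2. No profitable deviation — NE.
(Decoy, Harden, Harden): Defender can switch to Harden (-5 → 4). Not NE.
(Harden, Decoy, Decoy): Defender can switch to Ignore (-3 → 0). Not NE.
(Harden, Decoy, Harden): Defender can switch to Ignore (-1 → 2). Not NE.
(Harden, Harden, Decoy): Defender can switch to Decoy (-1 → 2). Not NE.
(Harden, Harden, Harden): Defender gets 4, best alternative 0; Attacker gets 5, best alternative -5; Auditor gets 1, best alternative -1. No profitable deviation — NE.
(Ignore, Decoy, Decoy): Attacker can switch to Harden (-3 → 3). Not NE.
(Ignore, Decoy, Harden): Auditor can switch to Decoy (2 → 3). Not NE.
(Ignore, Harden, Decoy): Defender can switch to Decoy (-2 → 2). Not NE.
(Ignore, Harden, Harden): Defender can switch to Harden (0 → 4). Not NE.

(Decoy, Harden, Decoy) and (Harden, Harden, Harden)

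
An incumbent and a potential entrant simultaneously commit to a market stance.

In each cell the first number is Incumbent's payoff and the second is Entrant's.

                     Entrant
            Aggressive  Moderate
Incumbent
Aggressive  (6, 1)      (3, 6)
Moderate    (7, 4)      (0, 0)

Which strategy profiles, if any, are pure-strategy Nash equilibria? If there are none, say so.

For each player, find the best response to each opponent profile; mutual best responses are the pure NE.
Incumbent against Aggressive: payoffs 6, 7 → best response Moderate.
Incumbent against Moderate: payoffs 3, 0 → best response Aggressive.
Entrant against Aggressive: payoffs 1, 6 → best response Moderate.
Entrant against Moderate: payoffs 4, 0 → best response Aggressive.
Mutual best responses: (Aggressive, Moderate); (Moderate, Aggressive).

Pure-strategy Nash equilibria: (Aggressive, Moderate); (Moderate, Aggressive)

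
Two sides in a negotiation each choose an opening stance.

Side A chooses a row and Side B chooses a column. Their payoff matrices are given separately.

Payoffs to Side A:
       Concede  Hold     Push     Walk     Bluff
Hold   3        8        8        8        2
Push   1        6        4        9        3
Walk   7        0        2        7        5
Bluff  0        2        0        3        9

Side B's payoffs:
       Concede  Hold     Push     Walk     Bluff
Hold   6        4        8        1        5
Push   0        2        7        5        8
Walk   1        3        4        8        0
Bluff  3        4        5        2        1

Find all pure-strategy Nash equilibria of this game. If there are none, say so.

Side A against Concede: payoffs 3, 1, 7, 0 → best response Walk.
Side A against Hold: payoffs 8, 6, 0, 2 → best response Hold.
Side A against Push: payoffs 8, 4, 2, 0 → best response Hold.
Side A against Walk: payoffs 8, 9, 7, 3 → best response Push.
Side A against Bluff: payoffs 2, 3, 5, 9 → best response Bluff.
Side B against Hold: payoffs 6, 4, 8, 1, 5 → best response Push.
Side B against Push: payoffs 0, 2, 7, 5, 8 → best response Bluff.
Side B against Walk: payoffs 1, 3, 4, 8, 0 → best response Walk.
Side B against Bluff: payoffs 3, 4, 5, 2, 1 → best response Push.
Mutual best responses: (Hold, Push).

(Hold, Push)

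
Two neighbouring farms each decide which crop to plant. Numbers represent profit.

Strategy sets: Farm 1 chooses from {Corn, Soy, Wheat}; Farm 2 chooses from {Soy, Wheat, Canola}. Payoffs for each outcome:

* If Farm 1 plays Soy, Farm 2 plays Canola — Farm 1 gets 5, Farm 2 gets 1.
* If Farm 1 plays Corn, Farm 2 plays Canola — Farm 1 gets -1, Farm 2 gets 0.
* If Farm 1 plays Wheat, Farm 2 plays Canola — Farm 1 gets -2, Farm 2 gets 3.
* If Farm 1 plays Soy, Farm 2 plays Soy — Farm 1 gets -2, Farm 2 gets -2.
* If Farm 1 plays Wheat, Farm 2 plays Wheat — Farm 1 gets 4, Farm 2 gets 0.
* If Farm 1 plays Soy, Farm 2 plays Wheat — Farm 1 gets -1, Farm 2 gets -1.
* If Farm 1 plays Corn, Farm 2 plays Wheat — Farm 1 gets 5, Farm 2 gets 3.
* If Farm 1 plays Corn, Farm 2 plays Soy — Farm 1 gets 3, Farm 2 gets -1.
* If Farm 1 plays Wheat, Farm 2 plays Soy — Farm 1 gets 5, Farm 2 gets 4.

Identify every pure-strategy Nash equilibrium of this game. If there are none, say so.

For each player, find the best response to each opponent profile; mutual best responses are the pure NE.
Farm 1 against Soy: payoffs 3, -2, 5 → best response Wheat.
Farm 1 against Wheat: payoffs 5, -1, 4 → best response Corn.
Farm 1 against Canola: payoffs -1, 5, -2 → best response Soy.
Farm 2 against Corn: payoffs -1, 3, 0 → best response Wheat.
Farm 2 against Soy: payoffs -2, -1, 1 → best response Canola.
Farm 2 against Wheat: payoffs 4, 0, 3 → best response Soy.
Mutual best responses: (Corn, Wheat); (Soy, Canola); (Wheat, Soy).

(Corn, Wheat); (Soy, Canola); (Wheat, Soy)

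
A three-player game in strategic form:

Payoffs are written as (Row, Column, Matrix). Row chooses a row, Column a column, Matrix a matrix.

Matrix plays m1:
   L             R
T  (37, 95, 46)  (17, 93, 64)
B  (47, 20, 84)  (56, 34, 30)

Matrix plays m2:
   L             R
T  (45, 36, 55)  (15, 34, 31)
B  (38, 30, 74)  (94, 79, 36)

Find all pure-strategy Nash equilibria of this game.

Check each profile: it is a Nash equilibrium iff no player can strictly gain by switching unilaterally.
(T, L, m1): Row can switch to B (37 → 47). Not NE.
(T, L, m2): Row gets 45, best alternative 38; Column gets 36, best alternative 34; Matrix gets 55, best alternative 46. No profitable deviation — NE.
(T, R, m1): Row can switch to B (17 → 56). Not NE.
(T, R, m2): Row can switch to B (15 → 94). Not NE.
(B, L, m1): Column can switch to R (20 → 34). Not NE.
(B, L, m2): Row can switch to T (38 → 45). Not NE.
(B, R, m1): Matrix can switch to m2 (30 → 36). Not NE.
(B, R, m2): Row gets 94, best alternative 15; Column gets 79, best alternative 30; Matrix gets 36, best alternative 30. No profitable deviation — NE.

The pure Nash equilibria are (T, L, m2) and (B, R, m2).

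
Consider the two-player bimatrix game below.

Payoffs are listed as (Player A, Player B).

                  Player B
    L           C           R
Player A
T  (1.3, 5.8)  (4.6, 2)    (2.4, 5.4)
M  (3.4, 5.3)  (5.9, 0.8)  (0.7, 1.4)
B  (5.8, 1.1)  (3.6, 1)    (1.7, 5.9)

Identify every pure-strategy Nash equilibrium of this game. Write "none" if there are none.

No pure-strategy Nash equilibrium.

Player A against L: payoffs 1.3, 3.4, 5.8 → best response B.
Player A against C: payoffs 4.6, 5.9, 3.6 → best response M.
Player A against R: payoffs 2.4, 0.7, 1.7 → best response T.
Player B against T: payoffs 5.8, 2, 5.4 → best response L.
Player B against M: payoffs 5.3, 0.8, 1.4 → best response L.
Player B against B: payoffs 1.1, 1, 5.9 → best response R.
No profile is a mutual best response for all players.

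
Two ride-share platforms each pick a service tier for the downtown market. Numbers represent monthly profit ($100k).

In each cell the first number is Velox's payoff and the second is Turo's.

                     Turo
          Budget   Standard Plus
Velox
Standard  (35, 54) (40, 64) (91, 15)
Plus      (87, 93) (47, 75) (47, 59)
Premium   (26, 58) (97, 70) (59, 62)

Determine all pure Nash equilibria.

(Plus, Budget); (Premium, Standard)

(Standard, Budget): Velox can switch to Plus (35 → 87). Not NE.
(Standard, Standard): Velox can switch to Plus (40 → 47). Not NE.
(Standard, Plus): Turo can switch to Budget (15 → 54). Not NE.
(Plus, Budget): Velox gets 87, best alternative 35; Turo gets 93, best alternative 75. No profitable deviation — NE.
(Plus, Standard): Velox can switch to Premium (47 → 97). Not NE.
(Plus, Plus): Velox can switch to Standard (47 → 91). Not NE.
(Premium, Budget): Velox can switch to Standard (26 → 35). Not NE.
(Premium, Standard): Velox gets 97, best alternative 47; Turo gets 70, best alternative 62. No profitable deviation — NE.
(The remaining 1 profile has a profitable deviation by the same check.)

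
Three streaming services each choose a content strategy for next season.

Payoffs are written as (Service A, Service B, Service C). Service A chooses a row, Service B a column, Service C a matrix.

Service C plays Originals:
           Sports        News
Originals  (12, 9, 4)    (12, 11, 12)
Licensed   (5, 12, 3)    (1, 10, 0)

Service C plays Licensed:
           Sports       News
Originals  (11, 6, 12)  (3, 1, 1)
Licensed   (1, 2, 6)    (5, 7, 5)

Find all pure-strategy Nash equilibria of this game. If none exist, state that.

Check each profile: it is a Nash equilibrium iff no player can strictly gain by switching unilaterally.
(Originals, Sports, Originals): Service B can switch to News (9 → 11). Not NE.
(Originals, Sports, Licensed): Service A gets 11, best alternative 1; Service B gets 6, best alternative 1; Service C gets 12, best alternative 4. No profitable deviation — NE.
(Originals, News, Originals): Service A gets 12, best alternative 1; Service B gets 11, best alternative 9; Service C gets 12, best alternative 1. No profitable deviation — NE.
(Originals, News, Licensed): Service A can switch to Licensed (3 → 5). Not NE.
(Licensed, Sports, Originals): Service A can switch to Originals (5 → 12). Not NE.
(Licensed, Sports, Licensed): Service A can switch to Originals (1 → 11). Not NE.
(Licensed, News, Originals): Service A can switch to Originals (1 → 12). Not NE.
(Licensed, News, Licensed): Service A gets 5, best alternative 3; Service B gets 7, best alternative 2; Service C gets 5, best alternative 0. No profitable deviation — NE.

Pure-strategy Nash equilibria: (Originals, Sports, Licensed); (Originals, News, Originals); (Licensed, News, Licensed)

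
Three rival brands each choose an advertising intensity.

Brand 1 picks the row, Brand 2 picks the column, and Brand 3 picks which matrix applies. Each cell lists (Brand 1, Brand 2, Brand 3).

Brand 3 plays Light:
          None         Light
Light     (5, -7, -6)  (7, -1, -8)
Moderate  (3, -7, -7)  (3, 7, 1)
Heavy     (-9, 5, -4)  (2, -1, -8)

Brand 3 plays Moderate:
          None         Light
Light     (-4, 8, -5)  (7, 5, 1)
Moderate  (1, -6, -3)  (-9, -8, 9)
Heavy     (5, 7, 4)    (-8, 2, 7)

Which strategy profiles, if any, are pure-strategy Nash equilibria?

(Light, None, Light): Brand 2 can switch to Light (-7 → -1). Not NE.
(Light, None, Moderate): Brand 1 can switch to Moderate (-4 → 1). Not NE.
(Light, Light, Light): Brand 3 can switch to Moderate (-8 → 1). Not NE.
(Light, Light, Moderate): Brand 2 can switch to None (5 → 8). Not NE.
(Moderate, None, Light): Brand 1 can switch to Light (3 → 5). Not NE.
(Moderate, None, Moderate): Brand 1 can switch to Heavy (1 → 5). Not NE.
(Moderate, Light, Light): Brand 1 can switch to Light (3 → 7). Not NE.
(Moderate, Light, Moderate): Brand 1 can switch to Light (-9 → 7). Not NE.
(Heavy, None, Light): Brand 1 can switch to Light (-9 → 5). Not NE.
(Heavy, None, Moderate): Brand 1 gets 5, best alternative 1; Brand 2 gets 7, best alternative 2; Brand 3 gets 4, best alternative -4. No profitable deviation — NE.
(Heavy, Light, Light): Brand 1 can switch to Light (2 → 7). Not NE.
(Heavy, Light, Moderate): Brand 1 can switch to Light (-8 → 7). Not NE.

(Heavy, None, Moderate)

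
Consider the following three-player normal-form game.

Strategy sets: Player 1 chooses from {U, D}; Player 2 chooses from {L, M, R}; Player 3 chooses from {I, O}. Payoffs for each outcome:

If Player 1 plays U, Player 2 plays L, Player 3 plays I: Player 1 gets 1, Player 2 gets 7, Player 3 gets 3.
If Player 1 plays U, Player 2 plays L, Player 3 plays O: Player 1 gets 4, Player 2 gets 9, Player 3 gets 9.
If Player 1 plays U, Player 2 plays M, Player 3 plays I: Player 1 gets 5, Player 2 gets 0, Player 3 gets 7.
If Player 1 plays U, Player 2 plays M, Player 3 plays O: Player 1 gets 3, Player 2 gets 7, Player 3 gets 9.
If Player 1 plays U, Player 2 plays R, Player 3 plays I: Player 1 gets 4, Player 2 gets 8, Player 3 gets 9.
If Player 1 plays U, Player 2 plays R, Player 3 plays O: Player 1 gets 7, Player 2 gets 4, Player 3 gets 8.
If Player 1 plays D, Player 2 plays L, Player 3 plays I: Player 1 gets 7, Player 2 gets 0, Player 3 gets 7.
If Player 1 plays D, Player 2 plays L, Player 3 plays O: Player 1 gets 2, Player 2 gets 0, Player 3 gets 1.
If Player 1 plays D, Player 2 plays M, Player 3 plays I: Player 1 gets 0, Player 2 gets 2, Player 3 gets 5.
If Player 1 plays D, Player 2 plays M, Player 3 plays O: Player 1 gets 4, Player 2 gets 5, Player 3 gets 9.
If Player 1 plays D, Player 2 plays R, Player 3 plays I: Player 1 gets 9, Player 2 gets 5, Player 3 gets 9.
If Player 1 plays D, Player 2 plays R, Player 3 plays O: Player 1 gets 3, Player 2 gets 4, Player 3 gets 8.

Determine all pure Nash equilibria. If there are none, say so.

(U, L, O); (D, M, O); (D, R, I)

Player 1 against (L, I): payoffs 1, 7 → best response D.
Player 1 against (L, O): payoffs 4, 2 → best response U.
Player 1 against (M, I): payoffs 5, 0 → best response U.
Player 1 against (M, O): payoffs 3, 4 → best response D.
Player 1 against (R, I): payoffs 4, 9 → best response D.
Player 1 against (R, O): payoffs 7, 3 → best response U.
Player 2 against (U, I): payoffs 7, 0, 8 → best response R.
Player 2 against (U, O): payoffs 9, 7, 4 → best response L.
Player 2 against (D, I): payoffs 0, 2, 5 → best response R.
Player 2 against (D, O): payoffs 0, 5, 4 → best response M.
Player 3 against (U, L): payoffs 3, 9 → best response O.
Player 3 against (U, M): payoffs 7, 9 → best response O.
Player 3 against (U, R): payoffs 9, 8 → best response I.
Player 3 against (D, L): payoffs 7, 1 → best response I.
Player 3 against (D, M): payoffs 5, 9 → best response O.
Player 3 against (D, R): payoffs 9, 8 → best response I.
Mutual best responses: (U, L, O); (D, M, O); (D, R, I).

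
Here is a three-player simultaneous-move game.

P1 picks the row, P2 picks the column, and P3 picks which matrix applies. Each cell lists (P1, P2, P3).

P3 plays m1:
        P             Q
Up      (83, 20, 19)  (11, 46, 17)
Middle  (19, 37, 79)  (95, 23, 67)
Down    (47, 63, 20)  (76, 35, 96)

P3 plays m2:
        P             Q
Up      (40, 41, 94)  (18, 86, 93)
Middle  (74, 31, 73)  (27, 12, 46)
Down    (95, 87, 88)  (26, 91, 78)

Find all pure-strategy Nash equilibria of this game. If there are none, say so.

Check each profile: it is a Nash equilibrium iff no player can strictly gain by switching unilaterally.
(Up, P, m1): P2 can switch to Q (20 → 46). Not NE.
(Up, P, m2): P1 can switch to Middle (40 → 74). Not NE.
(Up, Q, m1): P1 can switch to Middle (11 → 95). Not NE.
(Up, Q, m2): P1 can switch to Middle (18 → 27). Not NE.
(Middle, P, m1): P1 can switch to Up (19 → 83). Not NE.
(Middle, P, m2): P1 can switch to Down (74 → 95). Not NE.
(Middle, Q, m1): P2 can switch to P (23 → 37). Not NE.
(Middle, Q, m2): P2 can switch to P (12 → 31). Not NE.
(The remaining 4 profiles each have a profitable deviation by the same check.)

There is no pure-strategy Nash equilibrium.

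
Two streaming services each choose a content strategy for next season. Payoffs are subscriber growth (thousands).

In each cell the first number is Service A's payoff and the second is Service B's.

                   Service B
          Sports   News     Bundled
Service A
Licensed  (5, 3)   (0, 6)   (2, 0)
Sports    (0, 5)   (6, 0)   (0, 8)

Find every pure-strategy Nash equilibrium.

No pure-strategy Nash equilibrium.

(Licensed, Sports): Service B can switch to News (3 → 6). Not NE.
(Licensed, News): Service A can switch to Sports (0 → 6). Not NE.
(Licensed, Bundled): Service B can switch to Sports (0 → 3). Not NE.
(Sports, Sports): Service A can switch to Licensed (0 → 5). Not NE.
(Sports, News): Service B can switch to Sports (0 → 5). Not NE.
(Sports, Bundled): Service A can switch to Licensed (0 → 2). Not NE.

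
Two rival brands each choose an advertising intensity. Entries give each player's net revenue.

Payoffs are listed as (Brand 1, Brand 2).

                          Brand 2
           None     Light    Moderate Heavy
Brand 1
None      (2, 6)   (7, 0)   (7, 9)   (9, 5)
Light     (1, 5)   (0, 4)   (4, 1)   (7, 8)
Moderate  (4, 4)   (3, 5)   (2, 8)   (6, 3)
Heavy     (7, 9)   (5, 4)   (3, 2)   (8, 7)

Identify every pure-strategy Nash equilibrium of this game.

The pure Nash equilibria are (None, Moderate); (Heavy, None).

Mark each player's best response to every combination of opponents' strategies; a profile where every player is best-responding is a pure Nash equilibrium.
Brand 1 against None: payoffs 2, 1, 4, 7 → best response Heavy.
Brand 1 against Light: payoffs 7, 0, 3, 5 → best response None.
Brand 1 against Moderate: payoffs 7, 4, 2, 3 → best response None.
Brand 1 against Heavy: payoffs 9, 7, 6, 8 → best response None.
Brand 2 against None: payoffs 6, 0, 9, 5 → best response Moderate.
Brand 2 against Light: payoffs 5, 4, 1, 8 → best response Heavy.
Brand 2 against Moderate: payoffs 4, 5, 8, 3 → best response Moderate.
Brand 2 against Heavy: payoffs 9, 4, 2, 7 → best response None.
Mutual best responses: (None, Moderate); (Heavy, None).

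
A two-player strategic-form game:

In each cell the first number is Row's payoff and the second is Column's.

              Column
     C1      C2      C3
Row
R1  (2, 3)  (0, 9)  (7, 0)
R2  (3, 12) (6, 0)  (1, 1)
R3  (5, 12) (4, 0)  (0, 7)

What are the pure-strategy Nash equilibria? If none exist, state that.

The unique pure-strategy Nash equilibrium is (R3, C1).

(R1, C1): Row can switch to R2 (2 → 3). Not NE.
(R1, C2): Row can switch to R2 (0 → 6). Not NE.
(R1, C3): Column can switch to C1 (0 → 3). Not NE.
(R2, C1): Row can switch to R3 (3 → 5). Not NE.
(R2, C2): Column can switch to C1 (0 → 12). Not NE.
(R2, C3): Row can switch to R1 (1 → 7). Not NE.
(R3, C1): Row gets 5, best alternative 3; Column gets 12, best alternative 7. No profitable deviation — NE.
(R3, C2): Row can switch to R2 (4 → 6). Not NE.
(R3, C3): Row can switch to R1 (0 → 7). Not NE.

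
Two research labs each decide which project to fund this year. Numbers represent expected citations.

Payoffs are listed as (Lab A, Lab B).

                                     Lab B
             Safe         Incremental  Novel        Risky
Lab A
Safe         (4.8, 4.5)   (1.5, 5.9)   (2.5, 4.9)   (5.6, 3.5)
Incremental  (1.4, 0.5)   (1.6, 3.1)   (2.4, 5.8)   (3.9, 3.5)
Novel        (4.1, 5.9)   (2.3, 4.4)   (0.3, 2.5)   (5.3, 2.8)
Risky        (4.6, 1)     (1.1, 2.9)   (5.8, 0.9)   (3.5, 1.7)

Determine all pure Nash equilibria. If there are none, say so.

Lab A against Safe: payoffs 4.8, 1.4, 4.1, 4.6 → best response Safe.
Lab A against Incremental: payoffs 1.5, 1.6, 2.3, 1.1 → best response Novel.
Lab A against Novel: payoffs 2.5, 2.4, 0.3, 5.8 → best response Risky.
Lab A against Risky: payoffs 5.6, 3.9, 5.3, 3.5 → best response Safe.
Lab B against Safe: payoffs 4.5, 5.9, 4.9, 3.5 → best response Incremental.
Lab B against Incremental: payoffs 0.5, 3.1, 5.8, 3.5 → best response Novel.
Lab B against Novel: payoffs 5.9, 4.4, 2.5, 2.8 → best response Safe.
Lab B against Risky: payoffs 1, 2.9, 0.9, 1.7 → best response Incremental.
No profile is a mutual best response for all players.

This game has no pure Nash equilibrium.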